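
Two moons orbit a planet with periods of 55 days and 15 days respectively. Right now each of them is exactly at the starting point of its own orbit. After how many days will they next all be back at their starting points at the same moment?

165 days

They coincide at every common multiple of the periods; the first is the LCM.
55 = 5 × 11
15 = 3 × 5
LCM(55, 15) = 3 × 5 × 11 = 165.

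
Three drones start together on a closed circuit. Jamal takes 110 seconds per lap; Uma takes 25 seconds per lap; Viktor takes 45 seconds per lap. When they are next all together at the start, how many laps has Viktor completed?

The first common completion time is the LCM of the periods.
110 = 2 × 5 × 11
25 = 5^2
45 = 3^2 × 5
LCM(110, 25, 45) = 2 × 3^2 × 5^2 × 11 = 4950.
Laps for period 45: 4950 / 45 = 110.

110 laps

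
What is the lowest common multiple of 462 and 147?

3234

462 = 2 × 3 × 7 × 11
147 = 3 × 7^2
LCM(462, 147) = 2 × 3 × 7^2 × 11 = 3234.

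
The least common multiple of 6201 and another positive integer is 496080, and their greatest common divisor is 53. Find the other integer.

4240

gcd × lcm = product of the two integers, so the other integer is (53 × 496080) / 6201 = 4240.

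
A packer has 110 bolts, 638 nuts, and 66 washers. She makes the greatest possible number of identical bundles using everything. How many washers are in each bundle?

Number of bundles = gcd(110, 638, 66).
110 = 2 × 5 × 11
638 = 2 × 11 × 29
66 = 2 × 3 × 11
gcd(110, 638, 66) = 2 × 11 = 22.
washers per bundle = 66 / 22 = 3.

3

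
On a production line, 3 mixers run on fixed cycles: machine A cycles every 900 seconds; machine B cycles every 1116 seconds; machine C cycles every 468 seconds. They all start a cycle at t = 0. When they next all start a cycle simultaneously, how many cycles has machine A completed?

403 cycles

The first common completion time is the LCM of the periods.
900 = 2^2 × 3^2 × 5^2
1116 = 2^2 × 3^2 × 31
468 = 2^2 × 3^2 × 13
LCM(900, 1116, 468) = 2^2 × 3^2 × 5^2 × 13 × 31 = 362700.
Cycles for period 900: 362700 / 900 = 403.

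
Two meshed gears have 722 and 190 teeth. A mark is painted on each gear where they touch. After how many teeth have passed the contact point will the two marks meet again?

3610 teeth

The first simultaneous occurrence is after LCM of the individual periods.
722 = 2 × 19^2
190 = 2 × 5 × 19
LCM(722, 190) = 2 × 5 × 19^2 = 3610.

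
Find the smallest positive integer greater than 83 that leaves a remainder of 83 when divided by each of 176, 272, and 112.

N − 83 must be a common multiple of 176, 272, and 112.
176 = 2^4 × 11
272 = 2^4 × 17
112 = 2^4 × 7
LCM(176, 272, 112) = 2^4 × 7 × 11 × 17 = 20944.
Smallest N > 83 is LCM + 83 = 20944 + 83 = 21027.

21027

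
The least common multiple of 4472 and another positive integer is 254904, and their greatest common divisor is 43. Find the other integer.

2451

gcd × lcm = product of the two integers, so the other integer is (43 × 254904) / 4472 = 2451.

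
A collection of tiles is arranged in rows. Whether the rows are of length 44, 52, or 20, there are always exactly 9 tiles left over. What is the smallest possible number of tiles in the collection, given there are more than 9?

N − 9 must be a common multiple of 44, 52, and 20.
44 = 2^2 × 11
52 = 2^2 × 13
20 = 2^2 × 5
LCM(44, 52, 20) = 2^2 × 5 × 11 × 13 = 2860.
Smallest N > 9 is LCM + 9 = 2860 + 9 = 2869.

2869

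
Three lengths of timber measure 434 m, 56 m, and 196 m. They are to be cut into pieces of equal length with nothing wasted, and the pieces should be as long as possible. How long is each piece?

Each piece length must divide every original length, so the longest possible is gcd(434, 56, 196).
434 = 2 × 7 × 31
56 = 2^3 × 7
196 = 2^2 × 7^2
gcd(434, 56, 196) = 2 × 7 = 14.

14 m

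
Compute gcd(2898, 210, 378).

42

2898 = 2 × 3^2 × 7 × 23
210 = 2 × 3 × 5 × 7
378 = 2 × 3^3 × 7
gcd(2898, 210, 378) = 2 × 3 × 7 = 42.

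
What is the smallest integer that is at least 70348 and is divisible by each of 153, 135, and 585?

The integer must be a common multiple of 153, 135, and 585, so a multiple of their LCM.
153 = 3^2 × 17
135 = 3^3 × 5
585 = 3^2 × 5 × 13
LCM(153, 135, 585) = 3^3 × 5 × 13 × 17 = 29835.
Smallest multiple of 29835 that is ≥ 70348: ⌈70348/29835⌉ × 29835 = 3 × 29835 = 89505.

89505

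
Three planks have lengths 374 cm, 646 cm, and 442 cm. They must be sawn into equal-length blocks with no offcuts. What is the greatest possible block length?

34 cm

This is the greatest common divisor of 374, 646, and 442.
374 = 2 × 11 × 17
646 = 2 × 17 × 19
442 = 2 × 13 × 17
gcd(374, 646, 442) = 2 × 17 = 34.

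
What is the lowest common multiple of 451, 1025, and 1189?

326975

451 = 11 × 41
1025 = 5^2 × 41
1189 = 29 × 41
LCM(451, 1025, 1189) = 5^2 × 11 × 29 × 41 = 326975.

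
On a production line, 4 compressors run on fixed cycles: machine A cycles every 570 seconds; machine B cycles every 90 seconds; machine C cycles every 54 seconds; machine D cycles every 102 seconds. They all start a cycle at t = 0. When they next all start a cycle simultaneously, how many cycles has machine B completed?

969 cycles

All finish a whole number of cycles simultaneously at t = LCM of the periods.
570 = 2 × 3 × 5 × 19
90 = 2 × 3^2 × 5
54 = 2 × 3^3
102 = 2 × 3 × 17
LCM(570, 90, 54, 102) = 2 × 3^3 × 5 × 17 × 19 = 87210.
Cycles for period 90: 87210 / 90 = 969.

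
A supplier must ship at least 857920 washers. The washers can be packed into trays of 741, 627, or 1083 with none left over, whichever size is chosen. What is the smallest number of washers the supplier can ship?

The number of washers must be a common multiple of 741, 627, and 1083, so a multiple of their LCM.
741 = 3 × 13 × 19
627 = 3 × 11 × 19
1083 = 3 × 19^2
LCM(741, 627, 1083) = 3 × 11 × 13 × 19^2 = 154869.
Smallest multiple of 154869 that is ≥ 857920: ⌈857920/154869⌉ × 154869 = 6 × 154869 = 929214.

929214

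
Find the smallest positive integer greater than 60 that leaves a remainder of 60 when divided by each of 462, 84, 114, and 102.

N − 60 must be a common multiple of 462, 84, 114, and 102.
462 = 2 × 3 × 7 × 11
84 = 2^2 × 3 × 7
114 = 2 × 3 × 19
102 = 2 × 3 × 17
LCM(462, 84, 114, 102) = 2^2 × 3 × 7 × 11 × 17 × 19 = 298452.
Smallest N > 60 is LCM + 60 = 298452 + 60 = 298512.

298512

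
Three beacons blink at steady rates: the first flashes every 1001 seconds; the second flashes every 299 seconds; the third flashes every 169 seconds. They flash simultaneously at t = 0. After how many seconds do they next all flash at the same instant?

299299 seconds

We need the least common multiple of the intervals.
1001 = 7 × 11 × 13
299 = 13 × 23
169 = 13^2
LCM(1001, 299, 169) = 7 × 11 × 13^2 × 23 = 299299.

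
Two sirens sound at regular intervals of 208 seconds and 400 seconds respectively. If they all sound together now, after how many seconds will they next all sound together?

We need the least common multiple of the intervals.
208 = 2^4 × 13
400 = 2^4 × 5^2
LCM(208, 400) = 2^4 × 5^2 × 13 = 5200.

5200 seconds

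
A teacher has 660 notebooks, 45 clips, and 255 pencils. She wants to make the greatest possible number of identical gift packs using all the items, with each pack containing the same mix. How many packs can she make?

The pack count must divide each quantity, so the greatest is gcd(660, 45, 255).
660 = 2^2 × 3 × 5 × 11
45 = 3^2 × 5
255 = 3 × 5 × 17
gcd(660, 45, 255) = 3 × 5 = 15.

15 packs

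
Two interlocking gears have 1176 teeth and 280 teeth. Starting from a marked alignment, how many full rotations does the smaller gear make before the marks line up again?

21 rotations

All finish a whole number of cycles simultaneously at t = LCM of the periods.
1176 = 2^3 × 3 × 7^2
280 = 2^3 × 5 × 7
LCM(1176, 280) = 2^3 × 3 × 5 × 7^2 = 5880.
Rotations for period 280: 5880 / 280 = 21.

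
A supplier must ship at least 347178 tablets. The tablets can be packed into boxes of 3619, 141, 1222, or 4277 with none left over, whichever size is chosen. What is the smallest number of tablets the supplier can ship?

564564

The number of tablets must be a common multiple of 3619, 141, 1222, and 4277, so a multiple of their LCM.
3619 = 7 × 11 × 47
141 = 3 × 47
1222 = 2 × 13 × 47
4277 = 7 × 13 × 47
LCM(3619, 141, 1222, 4277) = 2 × 3 × 7 × 11 × 13 × 47 = 282282.
Smallest multiple of 282282 that is ≥ 347178: ⌈347178/282282⌉ × 282282 = 2 × 282282 = 564564.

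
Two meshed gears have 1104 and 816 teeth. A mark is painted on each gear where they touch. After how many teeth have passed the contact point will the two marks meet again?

18768 teeth

They coincide at every common multiple of the periods; the first is the LCM.
1104 = 2^4 × 3 × 23
816 = 2^4 × 3 × 17
LCM(1104, 816) = 2^4 × 3 × 17 × 23 = 18768.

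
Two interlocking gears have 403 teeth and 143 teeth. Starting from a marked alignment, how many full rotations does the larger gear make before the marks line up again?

11 rotations

They are all back at their starting positions together after one LCM of the periods.
403 = 13 × 31
143 = 11 × 13
LCM(403, 143) = 11 × 13 × 31 = 4433.
Rotations for period 403: 4433 / 403 = 11.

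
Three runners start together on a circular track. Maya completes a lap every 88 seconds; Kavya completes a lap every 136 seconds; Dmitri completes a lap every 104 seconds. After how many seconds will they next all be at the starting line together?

The first simultaneous occurrence is after LCM of the individual periods.
88 = 2^3 × 11
136 = 2^3 × 17
104 = 2^3 × 13
LCM(88, 136, 104) = 2^3 × 11 × 13 × 17 = 19448.

19448 seconds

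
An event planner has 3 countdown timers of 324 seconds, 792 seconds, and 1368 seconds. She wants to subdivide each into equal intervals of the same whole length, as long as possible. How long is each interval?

36 seconds

The interval must divide each timer length; the longest such is the gcd.
324 = 2^2 × 3^4
792 = 2^3 × 3^2 × 11
1368 = 2^3 × 3^2 × 19
gcd(324, 792, 1368) = 2^2 × 3^2 = 36.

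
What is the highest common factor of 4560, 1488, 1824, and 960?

4560 = 2^4 × 3 × 5 × 19
1488 = 2^4 × 3 × 31
1824 = 2^5 × 3 × 19
960 = 2^6 × 3 × 5
gcd(4560, 1488, 1824, 960) = 2^4 × 3 = 48.

48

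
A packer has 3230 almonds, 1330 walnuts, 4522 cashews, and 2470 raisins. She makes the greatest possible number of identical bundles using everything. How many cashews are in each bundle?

119

Number of bundles = gcd(3230, 1330, 4522, 2470).
3230 = 2 × 5 × 17 × 19
1330 = 2 × 5 × 7 × 19
4522 = 2 × 7 × 17 × 19
2470 = 2 × 5 × 13 × 19
gcd(3230, 1330, 4522, 2470) = 2 × 19 = 38.
cashews per bundle = 4522 / 38 = 119.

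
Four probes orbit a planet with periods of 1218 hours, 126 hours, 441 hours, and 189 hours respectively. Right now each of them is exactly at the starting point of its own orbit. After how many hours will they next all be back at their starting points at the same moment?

They coincide at every common multiple of the periods; the first is the LCM.
1218 = 2 × 3 × 7 × 29
126 = 2 × 3^2 × 7
441 = 3^2 × 7^2
189 = 3^3 × 7
LCM(1218, 126, 441, 189) = 2 × 3^3 × 7^2 × 29 = 76734.

76734 hours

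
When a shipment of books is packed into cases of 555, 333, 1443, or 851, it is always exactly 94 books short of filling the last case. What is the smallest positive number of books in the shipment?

Being 94 short of a full case of size k means N ≡ −94 (mod k), i.e. N + 94 is a multiple of each size.
555 = 3 × 5 × 37
333 = 3^2 × 37
1443 = 3 × 13 × 37
851 = 23 × 37
LCM(555, 333, 1443, 851) = 3^2 × 5 × 13 × 23 × 37 = 497835.
Smallest positive N is 497835 − 94 = 497741.

497741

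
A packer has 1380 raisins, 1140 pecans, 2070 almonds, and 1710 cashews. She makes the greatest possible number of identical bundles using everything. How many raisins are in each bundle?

Number of bundles = gcd(1380, 1140, 2070, 1710).
1380 = 2^2 × 3 × 5 × 23
1140 = 2^2 × 3 × 5 × 19
2070 = 2 × 3^2 × 5 × 23
1710 = 2 × 3^2 × 5 × 19
gcd(1380, 1140, 2070, 1710) = 2 × 3 × 5 = 30.
raisins per bundle = 1380 / 30 = 46.

46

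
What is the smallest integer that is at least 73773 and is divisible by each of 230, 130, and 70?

83720

The integer must be a common multiple of 230, 130, and 70, so a multiple of their LCM.
230 = 2 × 5 × 23
130 = 2 × 5 × 13
70 = 2 × 5 × 7
LCM(230, 130, 70) = 2 × 5 × 7 × 13 × 23 = 20930.
Smallest multiple of 20930 that is ≥ 73773: ⌈73773/20930⌉ × 20930 = 4 × 20930 = 83720.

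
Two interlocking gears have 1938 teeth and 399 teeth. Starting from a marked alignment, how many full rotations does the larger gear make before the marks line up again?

7 rotations

The first common completion time is the LCM of the periods.
1938 = 2 × 3 × 17 × 19
399 = 3 × 7 × 19
LCM(1938, 399) = 2 × 3 × 7 × 17 × 19 = 13566.
Rotations for period 1938: 13566 / 1938 = 7.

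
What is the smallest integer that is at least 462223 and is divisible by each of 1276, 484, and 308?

The integer must be a common multiple of 1276, 484, and 308, so a multiple of their LCM.
1276 = 2^2 × 11 × 29
484 = 2^2 × 11^2
308 = 2^2 × 7 × 11
LCM(1276, 484, 308) = 2^2 × 7 × 11^2 × 29 = 98252.
Smallest multiple of 98252 that is ≥ 462223: ⌈462223/98252⌉ × 98252 = 5 × 98252 = 491260.

491260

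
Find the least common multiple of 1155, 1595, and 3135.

636405

1155 = 3 × 5 × 7 × 11
1595 = 5 × 11 × 29
3135 = 3 × 5 × 11 × 19
LCM(1155, 1595, 3135) = 3 × 5 × 7 × 11 × 19 × 29 = 636405.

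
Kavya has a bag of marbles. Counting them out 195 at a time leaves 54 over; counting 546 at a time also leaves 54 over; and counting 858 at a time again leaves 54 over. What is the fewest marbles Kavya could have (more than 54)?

30084

N − 54 must be a common multiple of 195, 546, and 858.
195 = 3 × 5 × 13
546 = 2 × 3 × 7 × 13
858 = 2 × 3 × 11 × 13
LCM(195, 546, 858) = 2 × 3 × 5 × 7 × 11 × 13 = 30030.
Smallest N > 54 is LCM + 54 = 30030 + 54 = 30084.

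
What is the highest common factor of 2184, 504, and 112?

2184 = 2^3 × 3 × 7 × 13
504 = 2^3 × 3^2 × 7
112 = 2^4 × 7
gcd(2184, 504, 112) = 2^3 × 7 = 56.

56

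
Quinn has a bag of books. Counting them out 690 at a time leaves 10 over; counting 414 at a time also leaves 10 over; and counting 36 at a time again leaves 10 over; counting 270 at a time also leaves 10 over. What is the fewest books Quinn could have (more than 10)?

N − 10 must be a common multiple of 690, 414, 36, and 270.
690 = 2 × 3 × 5 × 23
414 = 2 × 3^2 × 23
36 = 2^2 × 3^2
270 = 2 × 3^3 × 5
LCM(690, 414, 36, 270) = 2^2 × 3^3 × 5 × 23 = 12420.
Smallest N > 10 is LCM + 10 = 12420 + 10 = 12430.

12430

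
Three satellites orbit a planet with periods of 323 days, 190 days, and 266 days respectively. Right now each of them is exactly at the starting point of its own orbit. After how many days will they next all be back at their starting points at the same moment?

The first simultaneous occurrence is after LCM of the individual periods.
323 = 17 × 19
190 = 2 × 5 × 19
266 = 2 × 7 × 19
LCM(323, 190, 266) = 2 × 5 × 7 × 17 × 19 = 22610.

22610 days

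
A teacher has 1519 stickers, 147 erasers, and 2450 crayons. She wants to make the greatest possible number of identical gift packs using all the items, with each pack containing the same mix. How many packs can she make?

The pack count must divide each quantity, so the greatest is gcd(1519, 147, 2450).
1519 = 7^2 × 31
147 = 3 × 7^2
2450 = 2 × 5^2 × 7^2
gcd(1519, 147, 2450) = 7^2 = 49.

49 packs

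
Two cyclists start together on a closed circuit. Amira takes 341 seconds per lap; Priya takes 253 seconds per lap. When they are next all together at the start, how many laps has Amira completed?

23 laps

All finish a whole number of cycles simultaneously at t = LCM of the periods.
341 = 11 × 31
253 = 11 × 23
LCM(341, 253) = 11 × 23 × 31 = 7843.
Laps for period 341: 7843 / 341 = 23.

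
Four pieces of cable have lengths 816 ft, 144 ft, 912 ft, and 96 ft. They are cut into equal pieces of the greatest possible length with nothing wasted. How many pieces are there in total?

41

Piece length = gcd(816, 144, 912, 96).
816 = 2^4 × 3 × 17
144 = 2^4 × 3^2
912 = 2^4 × 3 × 19
96 = 2^5 × 3
gcd(816, 144, 912, 96) = 2^4 × 3 = 48.
Total pieces = 816/48 + 144/48 + 912/48 + 96/48 = 17 + 3 + 19 + 2 = 41.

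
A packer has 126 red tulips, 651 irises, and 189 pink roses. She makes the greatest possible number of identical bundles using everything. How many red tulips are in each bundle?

Number of bundles = gcd(126, 651, 189).
126 = 2 × 3^2 × 7
651 = 3 × 7 × 31
189 = 3^3 × 7
gcd(126, 651, 189) = 3 × 7 = 21.
red tulips per bundle = 126 / 21 = 6.

6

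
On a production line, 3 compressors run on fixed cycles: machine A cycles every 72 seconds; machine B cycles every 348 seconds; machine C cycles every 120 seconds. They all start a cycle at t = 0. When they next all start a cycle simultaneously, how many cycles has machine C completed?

87 cycles

All finish a whole number of cycles simultaneously at t = LCM of the periods.
72 = 2^3 × 3^2
348 = 2^2 × 3 × 29
120 = 2^3 × 3 × 5
LCM(72, 348, 120) = 2^3 × 3^2 × 5 × 29 = 10440.
Cycles for period 120: 10440 / 120 = 87.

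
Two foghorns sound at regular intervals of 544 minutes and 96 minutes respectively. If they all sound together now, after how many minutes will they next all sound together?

They coincide at every common multiple of the periods; the first is the LCM.
544 = 2^5 × 17
96 = 2^5 × 3
LCM(544, 96) = 2^5 × 3 × 17 = 1632.

1632 minutes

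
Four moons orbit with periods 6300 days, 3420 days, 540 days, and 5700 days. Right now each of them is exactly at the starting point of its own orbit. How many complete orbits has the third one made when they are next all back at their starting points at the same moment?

665 orbits

The first common completion time is the LCM of the periods.
6300 = 2^2 × 3^2 × 5^2 × 7
3420 = 2^2 × 3^2 × 5 × 19
540 = 2^2 × 3^3 × 5
5700 = 2^2 × 3 × 5^2 × 19
LCM(6300, 3420, 540, 5700) = 2^2 × 3^3 × 5^2 × 7 × 19 = 359100.
Orbits for period 540: 359100 / 540 = 665.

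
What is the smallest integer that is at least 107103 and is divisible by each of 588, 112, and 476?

119952

The integer must be a common multiple of 588, 112, and 476, so a multiple of their LCM.
588 = 2^2 × 3 × 7^2
112 = 2^4 × 7
476 = 2^2 × 7 × 17
LCM(588, 112, 476) = 2^4 × 3 × 7^2 × 17 = 39984.
Smallest multiple of 39984 that is ≥ 107103: ⌈107103/39984⌉ × 39984 = 3 × 39984 = 119952.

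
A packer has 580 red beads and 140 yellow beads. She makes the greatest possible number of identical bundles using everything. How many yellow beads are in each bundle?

Number of bundles = gcd(580, 140).
580 = 2^2 × 5 × 29
140 = 2^2 × 5 × 7
gcd(580, 140) = 2^2 × 5 = 20.
yellow beads per bundle = 140 / 20 = 7.

7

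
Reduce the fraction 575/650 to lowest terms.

23/26

575 = 5^2 × 23
650 = 2 × 5^2 × 13
gcd(575, 650) = 5^2 = 25.
Divide numerator and denominator by 25: 575/650 = 23/26.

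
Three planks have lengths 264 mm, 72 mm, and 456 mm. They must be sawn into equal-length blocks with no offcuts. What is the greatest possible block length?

This is the greatest common divisor of 264, 72, and 456.
264 = 2^3 × 3 × 11
72 = 2^3 × 3^2
456 = 2^3 × 3 × 19
gcd(264, 72, 456) = 2^3 × 3 = 24.

24 mm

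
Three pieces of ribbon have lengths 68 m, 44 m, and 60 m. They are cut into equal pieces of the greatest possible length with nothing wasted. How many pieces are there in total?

Piece length = gcd(68, 44, 60).
68 = 2^2 × 17
44 = 2^2 × 11
60 = 2^2 × 3 × 5
gcd(68, 44, 60) = 2^2 = 4.
Total pieces = 68/4 + 44/4 + 60/4 = 17 + 11 + 15 = 43.

43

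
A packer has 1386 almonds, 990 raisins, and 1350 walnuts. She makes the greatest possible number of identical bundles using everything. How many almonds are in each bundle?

Number of bundles = gcd(1386, 990, 1350).
1386 = 2 × 3^2 × 7 × 11
990 = 2 × 3^2 × 5 × 11
1350 = 2 × 3^3 × 5^2
gcd(1386, 990, 1350) = 2 × 3^2 = 18.
almonds per bundle = 1386 / 18 = 77.

77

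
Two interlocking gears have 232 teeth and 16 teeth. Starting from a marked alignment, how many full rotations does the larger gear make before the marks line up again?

2 rotations

They are all back at their starting positions together after one LCM of the periods.
232 = 2^3 × 29
16 = 2^4
LCM(232, 16) = 2^4 × 29 = 464.
Rotations for period 232: 464 / 232 = 2.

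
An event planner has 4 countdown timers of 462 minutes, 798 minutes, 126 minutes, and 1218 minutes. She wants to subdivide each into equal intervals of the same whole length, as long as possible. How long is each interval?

The interval must divide each timer length; the longest such is the gcd.
462 = 2 × 3 × 7 × 11
798 = 2 × 3 × 7 × 19
126 = 2 × 3^2 × 7
1218 = 2 × 3 × 7 × 29
gcd(462, 798, 126, 1218) = 2 × 3 × 7 = 42.

42 minutes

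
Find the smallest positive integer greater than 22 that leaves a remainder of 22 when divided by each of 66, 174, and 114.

36388

N − 22 must be a common multiple of 66, 174, and 114.
66 = 2 × 3 × 11
174 = 2 × 3 × 29
114 = 2 × 3 × 19
LCM(66, 174, 114) = 2 × 3 × 11 × 19 × 29 = 36366.
Smallest N > 22 is LCM + 22 = 36366 + 22 = 36388.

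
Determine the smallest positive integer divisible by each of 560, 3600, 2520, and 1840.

560 = 2^4 × 5 × 7
3600 = 2^4 × 3^2 × 5^2
2520 = 2^3 × 3^2 × 5 × 7
1840 = 2^4 × 5 × 23
LCM(560, 3600, 2520, 1840) = 2^4 × 3^2 × 5^2 × 7 × 23 = 579600.

579600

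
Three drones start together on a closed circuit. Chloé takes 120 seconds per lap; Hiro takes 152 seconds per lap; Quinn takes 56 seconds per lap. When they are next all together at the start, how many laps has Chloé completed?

The first common completion time is the LCM of the periods.
120 = 2^3 × 3 × 5
152 = 2^3 × 19
56 = 2^3 × 7
LCM(120, 152, 56) = 2^3 × 3 × 5 × 7 × 19 = 15960.
Laps for period 120: 15960 / 120 = 133.

133 laps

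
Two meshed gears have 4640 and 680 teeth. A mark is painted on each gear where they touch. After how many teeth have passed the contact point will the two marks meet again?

They coincide at every common multiple of the periods; the first is the LCM.
4640 = 2^5 × 5 × 29
680 = 2^3 × 5 × 17
LCM(4640, 680) = 2^5 × 5 × 17 × 29 = 78880.

78880 teeth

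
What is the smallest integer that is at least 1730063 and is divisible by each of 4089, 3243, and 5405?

The integer must be a common multiple of 4089, 3243, and 5405, so a multiple of their LCM.
4089 = 3 × 29 × 47
3243 = 3 × 23 × 47
5405 = 5 × 23 × 47
LCM(4089, 3243, 5405) = 3 × 5 × 23 × 29 × 47 = 470235.
Smallest multiple of 470235 that is ≥ 1730063: ⌈1730063/470235⌉ × 470235 = 4 × 470235 = 1880940.

1880940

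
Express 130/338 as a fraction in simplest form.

5/13

130 = 2 × 5 × 13
338 = 2 × 13^2
gcd(130, 338) = 2 × 13 = 26.
Divide numerator and denominator by 26: 130/338 = 5/13.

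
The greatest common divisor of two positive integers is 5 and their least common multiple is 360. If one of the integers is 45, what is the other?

For two integers, gcd × lcm = product, so the other is (5 × 360) / 45 = 1800 / 45 = 40.

40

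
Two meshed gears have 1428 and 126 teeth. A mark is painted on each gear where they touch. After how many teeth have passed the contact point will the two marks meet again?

The first simultaneous occurrence is after LCM of the individual periods.
1428 = 2^2 × 3 × 7 × 17
126 = 2 × 3^2 × 7
LCM(1428, 126) = 2^2 × 3^2 × 7 × 17 = 4284.

4284 teeth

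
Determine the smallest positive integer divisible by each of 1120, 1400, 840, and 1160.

487200

1120 = 2^5 × 5 × 7
1400 = 2^3 × 5^2 × 7
840 = 2^3 × 3 × 5 × 7
1160 = 2^3 × 5 × 29
LCM(1120, 1400, 840, 1160) = 2^5 × 3 × 5^2 × 7 × 29 = 487200.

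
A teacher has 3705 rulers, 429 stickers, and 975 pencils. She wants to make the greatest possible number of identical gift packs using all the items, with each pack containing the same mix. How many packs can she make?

39 packs

The pack count must divide each quantity, so the greatest is gcd(3705, 429, 975).
3705 = 3 × 5 × 13 × 19
429 = 3 × 11 × 13
975 = 3 × 5^2 × 13
gcd(3705, 429, 975) = 3 × 13 = 39.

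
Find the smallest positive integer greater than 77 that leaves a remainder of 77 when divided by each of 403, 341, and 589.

84304

N − 77 must be a common multiple of 403, 341, and 589.
403 = 13 × 31
341 = 11 × 31
589 = 19 × 31
LCM(403, 341, 589) = 11 × 13 × 19 × 31 = 84227.
Smallest N > 77 is LCM + 77 = 84227 + 77 = 84304.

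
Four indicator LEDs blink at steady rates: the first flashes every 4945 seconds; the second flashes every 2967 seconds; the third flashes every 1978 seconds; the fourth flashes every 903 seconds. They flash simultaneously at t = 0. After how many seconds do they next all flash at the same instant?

207690 seconds

The first simultaneous occurrence is after LCM of the individual periods.
4945 = 5 × 23 × 43
2967 = 3 × 23 × 43
1978 = 2 × 23 × 43
903 = 3 × 7 × 43
LCM(4945, 2967, 1978, 903) = 2 × 3 × 5 × 7 × 23 × 43 = 207690.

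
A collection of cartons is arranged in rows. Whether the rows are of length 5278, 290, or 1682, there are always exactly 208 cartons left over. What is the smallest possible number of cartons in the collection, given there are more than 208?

765518

N − 208 must be a common multiple of 5278, 290, and 1682.
5278 = 2 × 7 × 13 × 29
290 = 2 × 5 × 29
1682 = 2 × 29^2
LCM(5278, 290, 1682) = 2 × 5 × 7 × 13 × 29^2 = 765310.
Smallest N > 208 is LCM + 208 = 765310 + 208 = 765518.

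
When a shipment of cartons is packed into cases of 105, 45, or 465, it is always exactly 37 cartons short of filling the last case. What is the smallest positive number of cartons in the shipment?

9728

Being 37 short of a full case of size k means N ≡ −37 (mod k), i.e. N + 37 is a multiple of each size.
105 = 3 × 5 × 7
45 = 3^2 × 5
465 = 3 × 5 × 31
LCM(105, 45, 465) = 3^2 × 5 × 7 × 31 = 9765.
Smallest positive N is 9765 − 37 = 9728.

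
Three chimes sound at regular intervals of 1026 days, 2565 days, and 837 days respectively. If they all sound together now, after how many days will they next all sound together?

The first simultaneous occurrence is after LCM of the individual periods.
1026 = 2 × 3^3 × 19
2565 = 3^3 × 5 × 19
837 = 3^3 × 31
LCM(1026, 2565, 837) = 2 × 3^3 × 5 × 19 × 31 = 159030.

159030 days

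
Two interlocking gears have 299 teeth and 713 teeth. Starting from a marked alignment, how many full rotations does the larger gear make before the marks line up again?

13 rotations

The first common completion time is the LCM of the periods.
299 = 13 × 23
713 = 23 × 31
LCM(299, 713) = 13 × 23 × 31 = 9269.
Rotations for period 713: 9269 / 713 = 13.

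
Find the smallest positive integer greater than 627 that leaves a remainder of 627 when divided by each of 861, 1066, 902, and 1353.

246873

N − 627 must be a common multiple of 861, 1066, 902, and 1353.
861 = 3 × 7 × 41
1066 = 2 × 13 × 41
902 = 2 × 11 × 41
1353 = 3 × 11 × 41
LCM(861, 1066, 902, 1353) = 2 × 3 × 7 × 11 × 13 × 41 = 246246.
Smallest N > 627 is LCM + 627 = 246246 + 627 = 246873.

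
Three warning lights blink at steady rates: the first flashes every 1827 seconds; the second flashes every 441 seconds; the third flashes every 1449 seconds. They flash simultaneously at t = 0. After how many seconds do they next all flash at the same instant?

294147 seconds

We need the least common multiple of the intervals.
1827 = 3^2 × 7 × 29
441 = 3^2 × 7^2
1449 = 3^2 × 7 × 23
LCM(1827, 441, 1449) = 3^2 × 7^2 × 23 × 29 = 294147.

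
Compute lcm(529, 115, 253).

29095

529 = 23^2
115 = 5 × 23
253 = 11 × 23
LCM(529, 115, 253) = 5 × 11 × 23^2 = 29095.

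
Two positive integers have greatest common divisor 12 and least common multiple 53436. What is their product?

641232

For any two positive integers, gcd × lcm = product = 12 × 53436 = 641232.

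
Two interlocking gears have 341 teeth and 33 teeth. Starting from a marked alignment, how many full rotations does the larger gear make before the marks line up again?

The first common completion time is the LCM of the periods.
341 = 11 × 31
33 = 3 × 11
LCM(341, 33) = 3 × 11 × 31 = 1023.
Rotations for period 341: 1023 / 341 = 3.

3 rotations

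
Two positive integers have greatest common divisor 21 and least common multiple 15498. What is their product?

For any two positive integers, gcd × lcm = product = 21 × 15498 = 325458.

325458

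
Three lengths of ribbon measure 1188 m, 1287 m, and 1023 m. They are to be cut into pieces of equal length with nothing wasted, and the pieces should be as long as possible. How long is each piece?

33 m

Each piece length must divide every original length, so the longest possible is gcd(1188, 1287, 1023).
1188 = 2^2 × 3^3 × 11
1287 = 3^2 × 11 × 13
1023 = 3 × 11 × 31
gcd(1188, 1287, 1023) = 3 × 11 = 33.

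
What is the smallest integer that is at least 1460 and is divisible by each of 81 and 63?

1701

The integer must be a common multiple of 81 and 63, so a multiple of their LCM.
81 = 3^4
63 = 3^2 × 7
LCM(81, 63) = 3^4 × 7 = 567.
Smallest multiple of 567 that is ≥ 1460: ⌈1460/567⌉ × 567 = 3 × 567 = 1701.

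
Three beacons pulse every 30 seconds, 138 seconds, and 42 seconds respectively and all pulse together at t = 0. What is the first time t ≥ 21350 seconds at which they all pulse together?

24150 seconds

Joint pulses occur at multiples of LCM(30, 138, 42).
30 = 2 × 3 × 5
138 = 2 × 3 × 23
42 = 2 × 3 × 7
LCM(30, 138, 42) = 2 × 3 × 5 × 7 × 23 = 4830.
Smallest multiple of 4830 that is ≥ 21350: ⌈21350/4830⌉ × 4830 = 5 × 4830 = 24150.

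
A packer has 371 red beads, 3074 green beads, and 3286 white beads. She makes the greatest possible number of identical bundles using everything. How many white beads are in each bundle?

Number of bundles = gcd(371, 3074, 3286).
371 = 7 × 53
3074 = 2 × 29 × 53
3286 = 2 × 31 × 53
gcd(371, 3074, 3286) = 53.
white beads per bundle = 3286 / 53 = 62.

62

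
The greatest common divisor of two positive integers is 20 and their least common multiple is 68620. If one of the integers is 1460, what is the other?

For two integers, gcd × lcm = product, so the other is (20 × 68620) / 1460 = 1372400 / 1460 = 940.

940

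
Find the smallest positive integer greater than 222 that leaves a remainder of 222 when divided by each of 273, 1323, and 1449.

N − 222 must be a common multiple of 273, 1323, and 1449.
273 = 3 × 7 × 13
1323 = 3^3 × 7^2
1449 = 3^2 × 7 × 23
LCM(273, 1323, 1449) = 3^3 × 7^2 × 13 × 23 = 395577.
Smallest N > 222 is LCM + 222 = 395577 + 222 = 395799.

395799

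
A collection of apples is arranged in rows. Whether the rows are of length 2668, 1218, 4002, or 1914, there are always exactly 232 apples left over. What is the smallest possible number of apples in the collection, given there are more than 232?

N − 232 must be a common multiple of 2668, 1218, 4002, and 1914.
2668 = 2^2 × 23 × 29
1218 = 2 × 3 × 7 × 29
4002 = 2 × 3 × 23 × 29
1914 = 2 × 3 × 11 × 29
LCM(2668, 1218, 4002, 1914) = 2^2 × 3 × 7 × 11 × 23 × 29 = 616308.
Smallest N > 232 is LCM + 232 = 616308 + 232 = 616540.

616540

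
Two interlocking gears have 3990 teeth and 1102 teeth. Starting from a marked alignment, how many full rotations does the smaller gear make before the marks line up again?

They are all back at their starting positions together after one LCM of the periods.
3990 = 2 × 3 × 5 × 7 × 19
1102 = 2 × 19 × 29
LCM(3990, 1102) = 2 × 3 × 5 × 7 × 19 × 29 = 115710.
Rotations for period 1102: 115710 / 1102 = 105.

105 rotations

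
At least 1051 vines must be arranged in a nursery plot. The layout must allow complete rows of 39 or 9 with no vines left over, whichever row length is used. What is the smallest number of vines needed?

1053

The number of vines must be a common multiple of 39 and 9, so a multiple of their LCM.
39 = 3 × 13
9 = 3^2
LCM(39, 9) = 3^2 × 13 = 117.
Smallest multiple of 117 that is ≥ 1051: ⌈1051/117⌉ × 117 = 9 × 117 = 1053.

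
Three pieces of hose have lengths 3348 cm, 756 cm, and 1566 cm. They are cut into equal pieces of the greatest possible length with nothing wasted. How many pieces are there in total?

105

Piece length = gcd(3348, 756, 1566).
3348 = 2^2 × 3^3 × 31
756 = 2^2 × 3^3 × 7
1566 = 2 × 3^3 × 29
gcd(3348, 756, 1566) = 2 × 3^3 = 54.
Total pieces = 3348/54 + 756/54 + 1566/54 = 62 + 14 + 29 = 105.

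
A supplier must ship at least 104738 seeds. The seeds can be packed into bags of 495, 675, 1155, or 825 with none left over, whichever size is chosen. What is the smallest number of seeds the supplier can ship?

The number of seeds must be a common multiple of 495, 675, 1155, and 825, so a multiple of their LCM.
495 = 3^2 × 5 × 11
675 = 3^3 × 5^2
1155 = 3 × 5 × 7 × 11
825 = 3 × 5^2 × 11
LCM(495, 675, 1155, 825) = 3^3 × 5^2 × 7 × 11 = 51975.
Smallest multiple of 51975 that is ≥ 104738: ⌈104738/51975⌉ × 51975 = 3 × 51975 = 155925.

155925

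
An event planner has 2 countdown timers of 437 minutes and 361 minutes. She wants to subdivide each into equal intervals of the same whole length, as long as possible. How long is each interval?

The interval must divide each timer length; the longest such is the gcd.
437 = 19 × 23
361 = 19^2
gcd(437, 361) = 19.

19 minutes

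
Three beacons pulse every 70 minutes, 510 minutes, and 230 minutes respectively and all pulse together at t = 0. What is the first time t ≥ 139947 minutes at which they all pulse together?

Joint pulses occur at multiples of LCM(70, 510, 230).
70 = 2 × 5 × 7
510 = 2 × 3 × 5 × 17
230 = 2 × 5 × 23
LCM(70, 510, 230) = 2 × 3 × 5 × 7 × 17 × 23 = 82110.
Smallest multiple of 82110 that is ≥ 139947: ⌈139947/82110⌉ × 82110 = 2 × 82110 = 164220.

164220 minutes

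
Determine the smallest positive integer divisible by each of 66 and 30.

66 = 2 × 3 × 11
30 = 2 × 3 × 5
LCM(66, 30) = 2 × 3 × 5 × 11 = 330.

330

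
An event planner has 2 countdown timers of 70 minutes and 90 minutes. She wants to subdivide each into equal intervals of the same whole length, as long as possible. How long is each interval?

10 minutes

By the Euclidean algorithm:
90 = 1 × 70 + 20
70 = 3 × 20 + 10
20 = 2 × 10 + 0
gcd(70, 90) = 10.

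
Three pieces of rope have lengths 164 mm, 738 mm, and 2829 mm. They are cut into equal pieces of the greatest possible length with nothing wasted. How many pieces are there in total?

91

Piece length = gcd(164, 738, 2829).
164 = 2^2 × 41
738 = 2 × 3^2 × 41
2829 = 3 × 23 × 41
gcd(164, 738, 2829) = 41.
Total pieces = 164/41 + 738/41 + 2829/41 = 4 + 18 + 69 = 91.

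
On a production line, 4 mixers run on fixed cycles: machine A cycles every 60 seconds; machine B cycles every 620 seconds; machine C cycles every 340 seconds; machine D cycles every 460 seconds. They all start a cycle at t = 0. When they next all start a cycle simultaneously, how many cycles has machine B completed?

The first common completion time is the LCM of the periods.
60 = 2^2 × 3 × 5
620 = 2^2 × 5 × 31
340 = 2^2 × 5 × 17
460 = 2^2 × 5 × 23
LCM(60, 620, 340, 460) = 2^2 × 3 × 5 × 17 × 23 × 31 = 727260.
Cycles for period 620: 727260 / 620 = 1173.

1173 cycles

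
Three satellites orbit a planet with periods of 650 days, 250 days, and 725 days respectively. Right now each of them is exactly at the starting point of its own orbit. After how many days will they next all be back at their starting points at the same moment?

94250 days

They coincide at every common multiple of the periods; the first is the LCM.
650 = 2 × 5^2 × 13
250 = 2 × 5^3
725 = 5^2 × 29
LCM(650, 250, 725) = 2 × 5^3 × 13 × 29 = 94250.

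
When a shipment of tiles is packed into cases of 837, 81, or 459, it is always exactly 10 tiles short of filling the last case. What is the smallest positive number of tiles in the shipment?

Being 10 short of a full case of size k means N ≡ −10 (mod k), i.e. N + 10 is a multiple of each size.
837 = 3^3 × 31
81 = 3^4
459 = 3^3 × 17
LCM(837, 81, 459) = 3^4 × 17 × 31 = 42687.
Smallest positive N is 42687 − 10 = 42677.

42677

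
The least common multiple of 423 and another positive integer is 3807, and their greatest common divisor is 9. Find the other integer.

gcd × lcm = product of the two integers, so the other integer is (9 × 3807) / 423 = 81.

81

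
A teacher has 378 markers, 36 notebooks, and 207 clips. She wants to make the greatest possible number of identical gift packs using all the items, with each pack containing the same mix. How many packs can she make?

The pack count must divide each quantity, so the greatest is gcd(378, 36, 207).
378 = 2 × 3^3 × 7
36 = 2^2 × 3^2
207 = 3^2 × 23
gcd(378, 36, 207) = 3^2 = 9.

9 packs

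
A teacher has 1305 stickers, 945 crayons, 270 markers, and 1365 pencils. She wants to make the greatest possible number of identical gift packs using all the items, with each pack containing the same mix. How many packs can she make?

15 packs

The pack count must divide each quantity, so the greatest is gcd(1305, 945, 270, 1365).
1305 = 3^2 × 5 × 29
945 = 3^3 × 5 × 7
270 = 2 × 3^3 × 5
1365 = 3 × 5 × 7 × 13
gcd(1305, 945, 270, 1365) = 3 × 5 = 15.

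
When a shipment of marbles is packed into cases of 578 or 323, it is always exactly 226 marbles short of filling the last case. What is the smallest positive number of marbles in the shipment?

10756

Being 226 short of a full case of size k means N ≡ −226 (mod k), i.e. N + 226 is a multiple of each size.
578 = 2 × 17^2
323 = 17 × 19
LCM(578, 323) = 2 × 17^2 × 19 = 10982.
Smallest positive N is 10982 − 226 = 10756.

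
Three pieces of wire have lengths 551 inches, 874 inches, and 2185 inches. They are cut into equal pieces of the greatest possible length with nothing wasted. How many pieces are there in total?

Piece length = gcd(551, 874, 2185).
551 = 19 × 29
874 = 2 × 19 × 23
2185 = 5 × 19 × 23
gcd(551, 874, 2185) = 19.
Total pieces = 551/19 + 874/19 + 2185/19 = 29 + 46 + 115 = 190.

190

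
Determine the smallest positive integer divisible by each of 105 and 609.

105 = 3 × 5 × 7
609 = 3 × 7 × 29
LCM(105, 609) = 3 × 5 × 7 × 29 = 3045.

3045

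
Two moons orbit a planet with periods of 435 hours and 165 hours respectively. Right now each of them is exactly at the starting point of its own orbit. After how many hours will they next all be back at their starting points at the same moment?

They coincide at every common multiple of the periods; the first is the LCM.
435 = 3 × 5 × 29
165 = 3 × 5 × 11
LCM(435, 165) = 3 × 5 × 11 × 29 = 4785.

4785 hours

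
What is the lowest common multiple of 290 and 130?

3770

290 = 2 × 5 × 29
130 = 2 × 5 × 13
LCM(290, 130) = 2 × 5 × 13 × 29 = 3770.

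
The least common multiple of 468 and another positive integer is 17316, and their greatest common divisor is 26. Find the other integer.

gcd × lcm = product of the two integers, so the other integer is (26 × 17316) / 468 = 962.

962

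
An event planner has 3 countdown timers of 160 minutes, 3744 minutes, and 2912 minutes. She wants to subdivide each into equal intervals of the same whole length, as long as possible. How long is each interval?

The interval must divide each timer length; the longest such is the gcd.
160 = 2^5 × 5
3744 = 2^5 × 3^2 × 13
2912 = 2^5 × 7 × 13
gcd(160, 3744, 2912) = 2^5 = 32.

32 minutes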